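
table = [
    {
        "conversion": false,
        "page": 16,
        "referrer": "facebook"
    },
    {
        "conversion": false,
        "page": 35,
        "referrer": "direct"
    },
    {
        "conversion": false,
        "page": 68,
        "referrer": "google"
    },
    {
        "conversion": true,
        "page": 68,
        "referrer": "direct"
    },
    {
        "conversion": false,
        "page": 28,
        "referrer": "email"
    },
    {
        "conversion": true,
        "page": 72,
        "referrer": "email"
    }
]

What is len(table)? 6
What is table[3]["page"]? 68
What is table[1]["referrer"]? "direct"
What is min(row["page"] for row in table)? 16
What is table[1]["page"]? 35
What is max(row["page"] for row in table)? 72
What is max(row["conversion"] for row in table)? True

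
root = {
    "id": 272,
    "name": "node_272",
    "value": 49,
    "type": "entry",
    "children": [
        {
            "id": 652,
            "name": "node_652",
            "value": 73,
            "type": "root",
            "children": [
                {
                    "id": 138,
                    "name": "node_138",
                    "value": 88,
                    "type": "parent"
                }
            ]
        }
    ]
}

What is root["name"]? "node_272"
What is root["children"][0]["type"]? "root"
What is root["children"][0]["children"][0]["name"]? "node_138"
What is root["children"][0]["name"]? "node_652"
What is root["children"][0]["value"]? 73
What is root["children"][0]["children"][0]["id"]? 138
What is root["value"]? 49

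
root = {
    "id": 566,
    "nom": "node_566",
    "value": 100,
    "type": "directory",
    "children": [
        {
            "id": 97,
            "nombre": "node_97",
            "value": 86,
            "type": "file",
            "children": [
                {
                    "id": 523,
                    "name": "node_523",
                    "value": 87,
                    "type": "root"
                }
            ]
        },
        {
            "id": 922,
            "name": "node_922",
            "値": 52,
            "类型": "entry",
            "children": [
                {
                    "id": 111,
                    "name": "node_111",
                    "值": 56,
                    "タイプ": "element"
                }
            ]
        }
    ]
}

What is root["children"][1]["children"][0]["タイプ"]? "element"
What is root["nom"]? "node_566"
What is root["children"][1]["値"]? 52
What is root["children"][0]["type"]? "file"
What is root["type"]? "directory"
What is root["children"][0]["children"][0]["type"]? "root"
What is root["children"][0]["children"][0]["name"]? "node_523"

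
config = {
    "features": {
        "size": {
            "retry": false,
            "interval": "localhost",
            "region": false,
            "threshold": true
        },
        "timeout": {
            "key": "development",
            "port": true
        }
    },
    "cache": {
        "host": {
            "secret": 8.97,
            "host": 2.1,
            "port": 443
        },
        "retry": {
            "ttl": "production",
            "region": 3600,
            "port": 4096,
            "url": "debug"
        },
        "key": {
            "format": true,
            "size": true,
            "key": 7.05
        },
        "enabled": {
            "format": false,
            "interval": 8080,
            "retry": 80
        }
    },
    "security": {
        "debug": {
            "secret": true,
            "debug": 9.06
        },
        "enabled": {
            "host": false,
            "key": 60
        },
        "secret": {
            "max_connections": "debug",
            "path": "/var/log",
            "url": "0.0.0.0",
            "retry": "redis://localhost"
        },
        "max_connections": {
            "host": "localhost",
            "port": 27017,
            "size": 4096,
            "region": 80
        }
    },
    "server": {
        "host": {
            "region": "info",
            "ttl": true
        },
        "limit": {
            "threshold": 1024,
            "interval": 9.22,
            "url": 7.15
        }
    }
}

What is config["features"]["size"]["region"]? False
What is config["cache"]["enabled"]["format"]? False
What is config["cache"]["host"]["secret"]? 8.97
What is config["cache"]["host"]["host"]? 2.1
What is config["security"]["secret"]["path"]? "/var/log"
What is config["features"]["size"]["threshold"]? True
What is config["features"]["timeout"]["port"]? True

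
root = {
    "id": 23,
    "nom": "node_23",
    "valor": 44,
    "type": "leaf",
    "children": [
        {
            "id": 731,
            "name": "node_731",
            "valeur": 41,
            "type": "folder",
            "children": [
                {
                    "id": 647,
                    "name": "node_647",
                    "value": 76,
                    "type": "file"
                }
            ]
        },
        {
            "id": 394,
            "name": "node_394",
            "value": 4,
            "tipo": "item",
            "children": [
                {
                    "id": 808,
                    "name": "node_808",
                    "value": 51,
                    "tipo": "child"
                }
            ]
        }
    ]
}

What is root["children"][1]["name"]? "node_394"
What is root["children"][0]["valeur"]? 41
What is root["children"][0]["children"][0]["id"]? 647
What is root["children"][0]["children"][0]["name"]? "node_647"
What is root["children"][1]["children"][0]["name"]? "node_808"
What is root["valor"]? 44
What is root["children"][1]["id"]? 394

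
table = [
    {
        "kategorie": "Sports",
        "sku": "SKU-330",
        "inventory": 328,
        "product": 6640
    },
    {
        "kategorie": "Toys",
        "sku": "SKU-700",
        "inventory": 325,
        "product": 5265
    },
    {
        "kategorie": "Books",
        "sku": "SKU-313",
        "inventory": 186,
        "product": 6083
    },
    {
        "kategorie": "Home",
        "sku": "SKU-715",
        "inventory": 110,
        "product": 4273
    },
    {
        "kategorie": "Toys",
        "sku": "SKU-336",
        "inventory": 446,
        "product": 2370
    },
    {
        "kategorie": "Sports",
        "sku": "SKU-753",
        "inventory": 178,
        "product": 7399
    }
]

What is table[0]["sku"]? "SKU-330"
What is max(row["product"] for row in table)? 7399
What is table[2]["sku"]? "SKU-313"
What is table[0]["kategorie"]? "Sports"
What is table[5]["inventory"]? 178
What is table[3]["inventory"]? 110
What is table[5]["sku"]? "SKU-753"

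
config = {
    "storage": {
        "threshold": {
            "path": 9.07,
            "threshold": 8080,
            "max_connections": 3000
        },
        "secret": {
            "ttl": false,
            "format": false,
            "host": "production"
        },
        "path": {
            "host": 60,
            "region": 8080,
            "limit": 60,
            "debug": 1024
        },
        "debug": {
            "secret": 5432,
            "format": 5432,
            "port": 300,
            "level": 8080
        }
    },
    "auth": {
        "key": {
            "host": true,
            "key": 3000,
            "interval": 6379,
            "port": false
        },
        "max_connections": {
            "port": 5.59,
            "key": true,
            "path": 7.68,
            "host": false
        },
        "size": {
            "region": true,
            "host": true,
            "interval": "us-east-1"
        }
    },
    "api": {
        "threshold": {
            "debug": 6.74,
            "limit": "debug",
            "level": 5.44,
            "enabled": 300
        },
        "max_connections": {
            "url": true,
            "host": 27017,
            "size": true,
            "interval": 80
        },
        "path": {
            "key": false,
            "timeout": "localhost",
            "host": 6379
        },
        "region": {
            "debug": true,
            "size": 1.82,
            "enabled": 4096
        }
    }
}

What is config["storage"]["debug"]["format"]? 5432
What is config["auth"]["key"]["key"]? 3000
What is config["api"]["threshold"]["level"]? 5.44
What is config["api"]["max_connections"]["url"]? True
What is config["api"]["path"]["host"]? 6379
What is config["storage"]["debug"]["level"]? 8080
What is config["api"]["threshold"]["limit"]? "debug"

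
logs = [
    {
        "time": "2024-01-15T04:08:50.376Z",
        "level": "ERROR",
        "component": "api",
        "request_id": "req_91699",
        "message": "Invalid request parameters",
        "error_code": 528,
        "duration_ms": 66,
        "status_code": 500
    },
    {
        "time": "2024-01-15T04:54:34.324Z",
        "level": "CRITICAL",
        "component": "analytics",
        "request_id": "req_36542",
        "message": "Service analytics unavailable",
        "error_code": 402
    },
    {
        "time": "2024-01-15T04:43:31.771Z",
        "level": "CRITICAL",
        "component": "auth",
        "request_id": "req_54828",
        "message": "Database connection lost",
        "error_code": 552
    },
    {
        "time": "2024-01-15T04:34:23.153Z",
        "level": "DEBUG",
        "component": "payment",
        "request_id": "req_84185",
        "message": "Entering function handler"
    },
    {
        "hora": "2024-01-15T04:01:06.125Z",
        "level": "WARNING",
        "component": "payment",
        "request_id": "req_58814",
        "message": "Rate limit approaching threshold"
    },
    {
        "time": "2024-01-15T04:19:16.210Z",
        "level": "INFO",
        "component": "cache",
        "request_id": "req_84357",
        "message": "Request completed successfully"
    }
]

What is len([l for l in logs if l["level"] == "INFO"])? 1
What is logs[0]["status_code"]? 500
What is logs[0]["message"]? "Invalid request parameters"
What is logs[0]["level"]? "ERROR"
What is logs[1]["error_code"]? 402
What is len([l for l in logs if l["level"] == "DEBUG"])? 1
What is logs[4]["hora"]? "2024-01-15T04:01:06.125Z"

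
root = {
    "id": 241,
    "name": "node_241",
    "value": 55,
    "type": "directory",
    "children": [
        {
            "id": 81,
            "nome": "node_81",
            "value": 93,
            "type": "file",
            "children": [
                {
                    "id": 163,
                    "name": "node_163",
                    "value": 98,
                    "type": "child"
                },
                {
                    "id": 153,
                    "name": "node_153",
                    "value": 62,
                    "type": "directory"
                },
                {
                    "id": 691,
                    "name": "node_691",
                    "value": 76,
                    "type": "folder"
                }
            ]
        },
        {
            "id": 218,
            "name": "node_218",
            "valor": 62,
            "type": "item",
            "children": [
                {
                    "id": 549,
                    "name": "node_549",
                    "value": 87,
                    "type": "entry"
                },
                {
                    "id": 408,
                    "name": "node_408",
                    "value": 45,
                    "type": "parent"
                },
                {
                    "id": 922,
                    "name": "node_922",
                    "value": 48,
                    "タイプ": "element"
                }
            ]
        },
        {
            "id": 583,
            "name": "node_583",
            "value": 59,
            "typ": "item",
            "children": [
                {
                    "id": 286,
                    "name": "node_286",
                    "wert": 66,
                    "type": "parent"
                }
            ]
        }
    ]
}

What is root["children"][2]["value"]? 59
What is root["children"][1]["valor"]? 62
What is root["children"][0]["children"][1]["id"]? 153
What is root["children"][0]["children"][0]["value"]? 98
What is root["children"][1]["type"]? "item"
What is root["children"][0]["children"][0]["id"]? 163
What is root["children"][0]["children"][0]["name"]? "node_163"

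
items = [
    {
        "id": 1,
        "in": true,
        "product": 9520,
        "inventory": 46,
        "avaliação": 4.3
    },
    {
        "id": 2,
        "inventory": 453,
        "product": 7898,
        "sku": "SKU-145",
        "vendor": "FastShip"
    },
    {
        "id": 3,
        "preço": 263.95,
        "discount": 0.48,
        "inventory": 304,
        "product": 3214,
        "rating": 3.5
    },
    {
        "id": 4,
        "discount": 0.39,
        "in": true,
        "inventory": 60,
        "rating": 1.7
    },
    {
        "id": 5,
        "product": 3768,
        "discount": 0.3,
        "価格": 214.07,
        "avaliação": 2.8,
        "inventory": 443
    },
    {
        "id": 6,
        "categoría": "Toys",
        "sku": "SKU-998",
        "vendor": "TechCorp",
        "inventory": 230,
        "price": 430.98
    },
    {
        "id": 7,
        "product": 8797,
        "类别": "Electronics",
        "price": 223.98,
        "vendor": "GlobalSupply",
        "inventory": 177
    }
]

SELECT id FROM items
[1, 2, 3, 4, 5, 6, 7]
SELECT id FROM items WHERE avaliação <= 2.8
[5]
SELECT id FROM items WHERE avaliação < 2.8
[]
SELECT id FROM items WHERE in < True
[]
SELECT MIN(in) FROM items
True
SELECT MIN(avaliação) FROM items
2.8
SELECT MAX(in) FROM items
True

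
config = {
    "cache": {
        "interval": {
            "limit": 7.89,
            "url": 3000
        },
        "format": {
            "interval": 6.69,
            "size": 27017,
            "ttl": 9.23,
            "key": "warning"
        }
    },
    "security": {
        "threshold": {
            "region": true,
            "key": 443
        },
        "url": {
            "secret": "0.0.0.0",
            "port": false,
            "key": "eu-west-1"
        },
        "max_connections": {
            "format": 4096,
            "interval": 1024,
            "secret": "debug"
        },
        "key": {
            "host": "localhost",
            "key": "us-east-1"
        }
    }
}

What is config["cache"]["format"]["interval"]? 6.69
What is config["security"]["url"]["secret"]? "0.0.0.0"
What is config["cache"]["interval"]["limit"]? 7.89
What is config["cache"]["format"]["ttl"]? 9.23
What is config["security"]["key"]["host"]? "localhost"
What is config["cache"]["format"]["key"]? "warning"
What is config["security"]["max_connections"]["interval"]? 1024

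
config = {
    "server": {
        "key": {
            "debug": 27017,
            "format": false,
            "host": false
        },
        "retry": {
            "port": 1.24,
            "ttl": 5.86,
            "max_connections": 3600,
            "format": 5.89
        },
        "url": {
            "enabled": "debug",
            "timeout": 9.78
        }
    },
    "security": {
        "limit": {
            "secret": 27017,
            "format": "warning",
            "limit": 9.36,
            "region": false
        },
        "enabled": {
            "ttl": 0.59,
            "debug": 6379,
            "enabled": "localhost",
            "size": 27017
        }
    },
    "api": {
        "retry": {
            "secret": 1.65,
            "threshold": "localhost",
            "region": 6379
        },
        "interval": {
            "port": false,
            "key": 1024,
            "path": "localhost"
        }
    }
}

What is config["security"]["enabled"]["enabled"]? "localhost"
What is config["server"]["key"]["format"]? False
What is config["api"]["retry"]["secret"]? 1.65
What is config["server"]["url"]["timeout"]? 9.78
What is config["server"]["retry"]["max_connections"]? 3600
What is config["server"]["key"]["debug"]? 27017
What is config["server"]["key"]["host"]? False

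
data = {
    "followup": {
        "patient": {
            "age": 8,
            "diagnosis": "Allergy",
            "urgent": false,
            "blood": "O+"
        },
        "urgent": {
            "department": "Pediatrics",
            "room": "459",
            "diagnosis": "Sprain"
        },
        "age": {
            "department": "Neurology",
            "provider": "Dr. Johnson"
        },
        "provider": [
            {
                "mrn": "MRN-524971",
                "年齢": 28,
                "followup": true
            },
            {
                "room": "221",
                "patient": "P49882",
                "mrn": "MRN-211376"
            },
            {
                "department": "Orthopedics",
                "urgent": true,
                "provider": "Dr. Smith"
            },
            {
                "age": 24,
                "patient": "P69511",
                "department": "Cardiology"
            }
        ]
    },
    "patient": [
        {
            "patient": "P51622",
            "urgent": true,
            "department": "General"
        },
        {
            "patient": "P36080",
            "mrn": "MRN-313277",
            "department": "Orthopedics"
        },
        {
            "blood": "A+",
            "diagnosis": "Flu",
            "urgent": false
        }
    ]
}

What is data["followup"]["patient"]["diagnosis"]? "Allergy"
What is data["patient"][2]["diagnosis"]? "Flu"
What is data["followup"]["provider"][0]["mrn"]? "MRN-524971"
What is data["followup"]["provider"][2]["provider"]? "Dr. Smith"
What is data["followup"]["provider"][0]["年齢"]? 28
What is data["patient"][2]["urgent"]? False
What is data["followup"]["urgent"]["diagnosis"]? "Sprain"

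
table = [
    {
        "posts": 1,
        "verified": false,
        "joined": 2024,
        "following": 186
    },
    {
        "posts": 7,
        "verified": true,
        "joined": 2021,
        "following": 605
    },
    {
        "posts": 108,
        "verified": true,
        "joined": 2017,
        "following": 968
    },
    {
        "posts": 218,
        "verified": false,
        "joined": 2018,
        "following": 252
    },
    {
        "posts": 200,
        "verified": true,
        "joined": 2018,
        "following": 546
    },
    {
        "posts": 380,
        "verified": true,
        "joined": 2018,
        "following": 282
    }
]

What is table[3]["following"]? 252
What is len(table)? 6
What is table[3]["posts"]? 218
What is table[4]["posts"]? 200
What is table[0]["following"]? 186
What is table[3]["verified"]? False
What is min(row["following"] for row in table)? 186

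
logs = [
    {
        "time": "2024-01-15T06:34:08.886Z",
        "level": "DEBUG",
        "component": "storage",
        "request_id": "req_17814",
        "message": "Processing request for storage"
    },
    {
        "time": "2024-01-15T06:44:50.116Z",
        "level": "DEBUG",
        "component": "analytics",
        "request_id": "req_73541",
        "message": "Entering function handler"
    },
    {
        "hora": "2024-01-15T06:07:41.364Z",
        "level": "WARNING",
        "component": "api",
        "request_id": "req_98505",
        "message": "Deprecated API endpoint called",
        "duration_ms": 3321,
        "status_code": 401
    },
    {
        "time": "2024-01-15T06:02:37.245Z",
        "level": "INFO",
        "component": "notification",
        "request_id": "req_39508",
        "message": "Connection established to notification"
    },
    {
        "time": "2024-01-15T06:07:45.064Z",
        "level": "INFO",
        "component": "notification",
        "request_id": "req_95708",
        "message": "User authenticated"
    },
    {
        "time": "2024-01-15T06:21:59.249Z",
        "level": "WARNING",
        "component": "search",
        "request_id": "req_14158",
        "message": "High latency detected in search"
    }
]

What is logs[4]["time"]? "2024-01-15T06:07:45.064Z"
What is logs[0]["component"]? "storage"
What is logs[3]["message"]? "Connection established to notification"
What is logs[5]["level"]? "WARNING"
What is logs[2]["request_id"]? "req_98505"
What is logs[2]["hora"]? "2024-01-15T06:07:41.364Z"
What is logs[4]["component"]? "notification"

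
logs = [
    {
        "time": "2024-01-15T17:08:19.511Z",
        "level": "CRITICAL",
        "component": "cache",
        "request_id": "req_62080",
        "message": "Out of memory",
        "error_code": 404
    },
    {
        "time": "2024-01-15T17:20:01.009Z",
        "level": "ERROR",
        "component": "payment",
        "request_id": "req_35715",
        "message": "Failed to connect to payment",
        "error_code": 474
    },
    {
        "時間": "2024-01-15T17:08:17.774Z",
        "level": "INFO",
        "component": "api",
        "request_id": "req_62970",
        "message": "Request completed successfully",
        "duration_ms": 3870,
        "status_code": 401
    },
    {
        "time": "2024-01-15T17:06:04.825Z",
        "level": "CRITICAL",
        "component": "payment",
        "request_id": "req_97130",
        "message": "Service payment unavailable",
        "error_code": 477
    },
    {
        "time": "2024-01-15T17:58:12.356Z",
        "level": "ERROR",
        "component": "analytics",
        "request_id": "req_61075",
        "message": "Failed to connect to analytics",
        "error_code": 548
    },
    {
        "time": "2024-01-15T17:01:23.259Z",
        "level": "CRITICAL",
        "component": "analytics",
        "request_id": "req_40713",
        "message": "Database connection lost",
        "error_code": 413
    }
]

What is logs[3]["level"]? "CRITICAL"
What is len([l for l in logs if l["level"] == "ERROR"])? 2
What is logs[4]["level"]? "ERROR"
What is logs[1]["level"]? "ERROR"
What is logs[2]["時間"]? "2024-01-15T17:08:17.774Z"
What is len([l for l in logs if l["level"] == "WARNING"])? 0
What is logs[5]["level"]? "CRITICAL"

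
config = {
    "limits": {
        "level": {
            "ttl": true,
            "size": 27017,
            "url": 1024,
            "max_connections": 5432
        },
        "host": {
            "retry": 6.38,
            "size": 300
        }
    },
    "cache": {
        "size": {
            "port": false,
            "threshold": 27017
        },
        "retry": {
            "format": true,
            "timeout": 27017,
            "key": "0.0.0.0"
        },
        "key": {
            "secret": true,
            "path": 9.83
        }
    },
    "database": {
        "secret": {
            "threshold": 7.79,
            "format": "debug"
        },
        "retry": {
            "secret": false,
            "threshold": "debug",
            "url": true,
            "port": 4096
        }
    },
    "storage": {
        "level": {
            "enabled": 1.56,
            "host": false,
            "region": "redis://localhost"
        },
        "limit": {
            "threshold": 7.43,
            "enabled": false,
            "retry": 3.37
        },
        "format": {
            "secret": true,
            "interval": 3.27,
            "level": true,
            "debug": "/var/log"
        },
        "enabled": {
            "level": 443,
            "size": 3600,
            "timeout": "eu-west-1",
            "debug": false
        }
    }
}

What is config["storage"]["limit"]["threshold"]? 7.43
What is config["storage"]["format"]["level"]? True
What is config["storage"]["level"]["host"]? False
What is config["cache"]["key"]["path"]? 9.83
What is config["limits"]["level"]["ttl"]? True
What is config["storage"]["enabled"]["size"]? 3600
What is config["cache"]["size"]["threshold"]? 27017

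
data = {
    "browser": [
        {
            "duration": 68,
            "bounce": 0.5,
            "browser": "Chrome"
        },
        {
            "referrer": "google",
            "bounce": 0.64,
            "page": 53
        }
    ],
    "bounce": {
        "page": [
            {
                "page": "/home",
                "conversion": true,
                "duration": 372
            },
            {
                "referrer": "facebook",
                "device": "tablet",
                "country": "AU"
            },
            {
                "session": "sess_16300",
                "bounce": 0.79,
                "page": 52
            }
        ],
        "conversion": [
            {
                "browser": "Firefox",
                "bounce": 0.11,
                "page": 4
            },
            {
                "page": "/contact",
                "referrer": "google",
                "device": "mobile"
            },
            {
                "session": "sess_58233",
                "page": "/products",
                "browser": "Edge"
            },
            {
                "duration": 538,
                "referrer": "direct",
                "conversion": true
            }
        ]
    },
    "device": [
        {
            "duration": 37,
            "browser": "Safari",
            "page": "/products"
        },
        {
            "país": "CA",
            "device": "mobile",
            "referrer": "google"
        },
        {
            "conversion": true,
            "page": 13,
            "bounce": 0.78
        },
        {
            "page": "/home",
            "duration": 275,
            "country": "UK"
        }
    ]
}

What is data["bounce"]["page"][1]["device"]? "tablet"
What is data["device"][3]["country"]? "UK"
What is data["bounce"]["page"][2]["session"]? "sess_16300"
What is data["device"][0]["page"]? "/products"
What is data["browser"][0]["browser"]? "Chrome"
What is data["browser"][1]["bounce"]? 0.64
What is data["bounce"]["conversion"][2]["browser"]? "Edge"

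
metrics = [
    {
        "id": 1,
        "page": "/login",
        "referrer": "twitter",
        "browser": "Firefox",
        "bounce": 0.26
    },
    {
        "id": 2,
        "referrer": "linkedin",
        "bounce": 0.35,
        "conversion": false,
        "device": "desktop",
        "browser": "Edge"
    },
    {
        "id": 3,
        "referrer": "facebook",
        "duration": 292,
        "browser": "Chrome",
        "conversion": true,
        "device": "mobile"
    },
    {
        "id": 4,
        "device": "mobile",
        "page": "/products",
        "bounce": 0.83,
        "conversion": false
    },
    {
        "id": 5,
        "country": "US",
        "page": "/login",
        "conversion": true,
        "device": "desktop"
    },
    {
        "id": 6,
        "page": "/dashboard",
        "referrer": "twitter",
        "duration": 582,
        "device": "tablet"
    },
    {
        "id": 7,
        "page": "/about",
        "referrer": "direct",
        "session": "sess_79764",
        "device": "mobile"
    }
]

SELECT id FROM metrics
[1, 2, 3, 4, 5, 6, 7]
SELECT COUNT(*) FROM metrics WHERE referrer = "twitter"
2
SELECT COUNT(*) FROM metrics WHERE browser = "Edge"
1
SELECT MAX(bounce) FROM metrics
0.83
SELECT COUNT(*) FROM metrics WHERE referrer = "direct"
1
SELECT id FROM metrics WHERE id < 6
[1, 2, 3, 4, 5]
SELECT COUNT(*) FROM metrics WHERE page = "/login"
2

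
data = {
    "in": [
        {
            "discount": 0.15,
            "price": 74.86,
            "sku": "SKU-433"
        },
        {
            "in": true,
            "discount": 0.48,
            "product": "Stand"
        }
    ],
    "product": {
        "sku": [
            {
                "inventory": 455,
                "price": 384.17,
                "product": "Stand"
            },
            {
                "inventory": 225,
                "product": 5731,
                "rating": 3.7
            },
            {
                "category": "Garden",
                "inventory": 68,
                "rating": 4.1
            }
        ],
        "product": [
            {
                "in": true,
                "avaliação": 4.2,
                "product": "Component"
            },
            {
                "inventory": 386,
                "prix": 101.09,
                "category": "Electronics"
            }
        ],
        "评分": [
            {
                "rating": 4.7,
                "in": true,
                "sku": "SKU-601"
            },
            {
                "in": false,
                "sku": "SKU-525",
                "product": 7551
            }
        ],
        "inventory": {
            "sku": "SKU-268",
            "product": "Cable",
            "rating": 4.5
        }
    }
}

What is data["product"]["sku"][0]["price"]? 384.17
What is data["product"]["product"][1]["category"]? "Electronics"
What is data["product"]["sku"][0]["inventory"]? 455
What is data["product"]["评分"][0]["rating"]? 4.7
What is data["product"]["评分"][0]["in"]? True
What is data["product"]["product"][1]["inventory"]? 386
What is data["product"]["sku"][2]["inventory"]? 68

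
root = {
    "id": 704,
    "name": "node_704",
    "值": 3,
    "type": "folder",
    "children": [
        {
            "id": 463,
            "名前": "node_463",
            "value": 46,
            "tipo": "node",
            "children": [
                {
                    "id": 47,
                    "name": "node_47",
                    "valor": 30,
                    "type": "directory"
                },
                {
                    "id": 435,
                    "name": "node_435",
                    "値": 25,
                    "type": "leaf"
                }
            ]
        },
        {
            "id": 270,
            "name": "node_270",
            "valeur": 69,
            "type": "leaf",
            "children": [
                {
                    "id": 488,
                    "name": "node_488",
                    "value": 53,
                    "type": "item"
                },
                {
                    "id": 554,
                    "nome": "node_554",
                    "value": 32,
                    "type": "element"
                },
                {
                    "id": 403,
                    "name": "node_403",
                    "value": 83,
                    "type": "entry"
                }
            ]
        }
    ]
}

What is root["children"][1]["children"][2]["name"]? "node_403"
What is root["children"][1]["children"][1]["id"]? 554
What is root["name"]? "node_704"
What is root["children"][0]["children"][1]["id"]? 435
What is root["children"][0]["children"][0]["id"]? 47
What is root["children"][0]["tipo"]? "node"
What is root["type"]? "folder"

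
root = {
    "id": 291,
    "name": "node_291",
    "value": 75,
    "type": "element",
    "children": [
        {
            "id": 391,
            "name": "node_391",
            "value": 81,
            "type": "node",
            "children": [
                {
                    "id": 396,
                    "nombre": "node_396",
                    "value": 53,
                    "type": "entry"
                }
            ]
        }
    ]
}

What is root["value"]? 75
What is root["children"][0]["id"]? 391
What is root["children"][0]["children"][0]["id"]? 396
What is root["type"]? "element"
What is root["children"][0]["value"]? 81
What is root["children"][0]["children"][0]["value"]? 53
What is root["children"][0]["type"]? "node"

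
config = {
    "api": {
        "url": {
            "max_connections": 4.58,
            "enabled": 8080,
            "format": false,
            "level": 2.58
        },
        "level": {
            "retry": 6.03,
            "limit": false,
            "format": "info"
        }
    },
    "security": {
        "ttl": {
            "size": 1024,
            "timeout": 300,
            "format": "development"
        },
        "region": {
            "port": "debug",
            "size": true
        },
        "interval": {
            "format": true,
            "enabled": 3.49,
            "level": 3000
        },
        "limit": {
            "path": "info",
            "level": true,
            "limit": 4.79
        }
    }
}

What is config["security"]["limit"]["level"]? True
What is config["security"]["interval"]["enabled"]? 3.49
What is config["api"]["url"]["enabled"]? 8080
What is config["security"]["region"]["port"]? "debug"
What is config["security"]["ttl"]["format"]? "development"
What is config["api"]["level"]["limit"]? False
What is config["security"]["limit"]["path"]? "info"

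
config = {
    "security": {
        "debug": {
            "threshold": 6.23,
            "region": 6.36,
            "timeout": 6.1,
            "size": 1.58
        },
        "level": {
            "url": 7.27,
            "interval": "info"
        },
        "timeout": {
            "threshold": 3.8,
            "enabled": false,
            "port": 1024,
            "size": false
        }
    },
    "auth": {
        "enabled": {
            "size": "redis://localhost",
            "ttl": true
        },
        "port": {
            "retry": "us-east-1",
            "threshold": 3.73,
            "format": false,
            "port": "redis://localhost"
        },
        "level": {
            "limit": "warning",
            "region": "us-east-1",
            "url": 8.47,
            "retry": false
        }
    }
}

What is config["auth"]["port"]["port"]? "redis://localhost"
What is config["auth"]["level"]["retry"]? False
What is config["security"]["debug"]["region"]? 6.36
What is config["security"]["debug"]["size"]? 1.58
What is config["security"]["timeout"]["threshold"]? 3.8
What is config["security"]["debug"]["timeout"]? 6.1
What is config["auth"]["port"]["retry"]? "us-east-1"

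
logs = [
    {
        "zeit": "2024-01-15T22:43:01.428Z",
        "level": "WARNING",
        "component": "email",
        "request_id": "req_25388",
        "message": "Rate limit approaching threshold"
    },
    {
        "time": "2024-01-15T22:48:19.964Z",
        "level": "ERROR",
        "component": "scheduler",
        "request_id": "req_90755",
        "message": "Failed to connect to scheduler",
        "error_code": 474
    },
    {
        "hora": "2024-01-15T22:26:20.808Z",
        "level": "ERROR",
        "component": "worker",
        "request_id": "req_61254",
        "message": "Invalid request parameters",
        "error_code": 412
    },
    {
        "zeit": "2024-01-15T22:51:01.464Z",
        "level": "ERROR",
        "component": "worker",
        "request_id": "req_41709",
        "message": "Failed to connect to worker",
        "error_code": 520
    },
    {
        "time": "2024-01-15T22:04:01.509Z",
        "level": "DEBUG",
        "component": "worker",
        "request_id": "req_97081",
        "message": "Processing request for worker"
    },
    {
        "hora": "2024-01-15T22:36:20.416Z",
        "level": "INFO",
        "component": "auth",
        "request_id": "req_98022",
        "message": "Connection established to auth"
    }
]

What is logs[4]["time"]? "2024-01-15T22:04:01.509Z"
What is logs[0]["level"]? "WARNING"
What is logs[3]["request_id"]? "req_41709"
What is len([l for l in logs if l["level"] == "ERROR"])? 3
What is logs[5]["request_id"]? "req_98022"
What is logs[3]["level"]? "ERROR"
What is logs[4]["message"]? "Processing request for worker"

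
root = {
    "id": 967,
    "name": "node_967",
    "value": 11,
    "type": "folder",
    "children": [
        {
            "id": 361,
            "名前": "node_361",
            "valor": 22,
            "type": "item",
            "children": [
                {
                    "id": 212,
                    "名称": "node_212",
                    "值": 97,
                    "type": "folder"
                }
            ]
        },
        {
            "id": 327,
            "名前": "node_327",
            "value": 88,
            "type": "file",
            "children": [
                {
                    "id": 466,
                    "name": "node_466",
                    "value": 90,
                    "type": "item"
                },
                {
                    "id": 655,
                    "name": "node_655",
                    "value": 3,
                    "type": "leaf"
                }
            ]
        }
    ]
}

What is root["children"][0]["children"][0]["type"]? "folder"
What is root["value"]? 11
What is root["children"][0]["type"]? "item"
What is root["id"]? 967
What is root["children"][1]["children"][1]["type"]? "leaf"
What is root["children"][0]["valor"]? 22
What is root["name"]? "node_967"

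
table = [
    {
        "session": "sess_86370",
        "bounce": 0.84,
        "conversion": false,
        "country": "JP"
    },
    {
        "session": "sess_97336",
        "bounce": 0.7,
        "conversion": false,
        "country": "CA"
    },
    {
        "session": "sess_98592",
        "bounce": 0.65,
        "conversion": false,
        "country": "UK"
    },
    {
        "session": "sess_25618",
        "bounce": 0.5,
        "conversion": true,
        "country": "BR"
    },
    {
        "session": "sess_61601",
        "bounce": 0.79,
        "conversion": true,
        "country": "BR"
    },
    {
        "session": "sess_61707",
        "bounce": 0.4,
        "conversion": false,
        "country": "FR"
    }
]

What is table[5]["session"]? "sess_61707"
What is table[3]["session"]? "sess_25618"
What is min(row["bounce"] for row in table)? 0.4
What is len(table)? 6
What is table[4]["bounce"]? 0.79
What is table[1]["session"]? "sess_97336"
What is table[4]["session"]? "sess_61601"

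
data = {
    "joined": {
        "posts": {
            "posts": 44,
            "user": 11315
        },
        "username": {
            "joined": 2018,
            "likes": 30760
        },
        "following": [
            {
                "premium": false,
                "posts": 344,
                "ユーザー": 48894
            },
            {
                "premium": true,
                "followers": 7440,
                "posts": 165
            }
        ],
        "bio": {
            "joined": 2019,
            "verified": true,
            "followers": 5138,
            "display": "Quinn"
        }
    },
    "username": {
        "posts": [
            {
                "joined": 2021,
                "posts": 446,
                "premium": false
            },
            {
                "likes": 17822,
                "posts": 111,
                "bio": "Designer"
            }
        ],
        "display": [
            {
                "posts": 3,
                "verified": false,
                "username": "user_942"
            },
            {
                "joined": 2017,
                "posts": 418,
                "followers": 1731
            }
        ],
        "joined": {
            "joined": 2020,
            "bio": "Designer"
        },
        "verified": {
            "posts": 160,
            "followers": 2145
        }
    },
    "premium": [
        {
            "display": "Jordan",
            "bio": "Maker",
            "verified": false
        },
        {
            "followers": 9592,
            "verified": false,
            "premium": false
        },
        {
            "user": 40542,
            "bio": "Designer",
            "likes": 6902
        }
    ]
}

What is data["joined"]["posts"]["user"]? 11315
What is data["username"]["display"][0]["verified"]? False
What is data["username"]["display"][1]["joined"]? 2017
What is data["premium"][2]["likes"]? 6902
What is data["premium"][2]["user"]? 40542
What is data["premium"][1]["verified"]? False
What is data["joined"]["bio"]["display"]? "Quinn"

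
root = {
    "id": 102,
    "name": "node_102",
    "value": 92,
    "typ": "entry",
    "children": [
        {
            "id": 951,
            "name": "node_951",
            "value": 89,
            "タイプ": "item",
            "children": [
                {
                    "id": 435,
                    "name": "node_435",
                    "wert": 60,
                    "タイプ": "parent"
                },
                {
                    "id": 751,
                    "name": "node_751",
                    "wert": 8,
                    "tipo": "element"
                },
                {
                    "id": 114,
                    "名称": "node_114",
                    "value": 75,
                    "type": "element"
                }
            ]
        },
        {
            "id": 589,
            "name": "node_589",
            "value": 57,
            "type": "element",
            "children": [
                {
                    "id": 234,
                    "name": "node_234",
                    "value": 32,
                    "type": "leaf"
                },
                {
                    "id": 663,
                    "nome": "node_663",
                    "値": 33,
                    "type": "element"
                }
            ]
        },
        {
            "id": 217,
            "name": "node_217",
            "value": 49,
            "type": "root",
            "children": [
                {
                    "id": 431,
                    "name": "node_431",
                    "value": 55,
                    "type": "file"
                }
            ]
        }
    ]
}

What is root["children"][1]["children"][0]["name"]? "node_234"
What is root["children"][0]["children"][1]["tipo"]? "element"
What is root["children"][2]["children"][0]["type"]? "file"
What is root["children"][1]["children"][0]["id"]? 234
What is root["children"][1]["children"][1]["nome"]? "node_663"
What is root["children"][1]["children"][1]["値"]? 33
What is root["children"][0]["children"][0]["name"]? "node_435"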